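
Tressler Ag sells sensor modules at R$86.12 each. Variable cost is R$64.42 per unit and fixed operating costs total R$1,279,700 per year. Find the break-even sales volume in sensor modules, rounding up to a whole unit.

58,973 sensor modules

Each unit contributes R$86.12 − R$64.42 = R$21.70.
Break-even Q = R$1,279,700 / R$21.70 = 58,972.35 → 58,973 sensor modules.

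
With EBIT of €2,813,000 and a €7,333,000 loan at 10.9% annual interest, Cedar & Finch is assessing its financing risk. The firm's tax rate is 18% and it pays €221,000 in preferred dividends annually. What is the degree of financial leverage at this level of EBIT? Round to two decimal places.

Annual interest charges come to €799,297.00.
Preferred dividends grossed up pre-tax: €221,000 / (1 − 0.18) = €269,512.20.
DFL = EBIT ÷ [EBIT − I − D_p/(1−t)] = €2,813,000 ÷ [€2,813,000 − €799,297.00 − €269,512.20] = €2,813,000 ÷ €1,744,190.80 = 1.6128.

1.61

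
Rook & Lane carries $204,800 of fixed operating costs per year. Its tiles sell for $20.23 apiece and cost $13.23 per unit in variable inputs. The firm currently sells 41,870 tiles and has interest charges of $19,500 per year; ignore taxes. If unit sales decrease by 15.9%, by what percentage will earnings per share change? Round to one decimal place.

At 41,870 units, contribution = 41,870 × $7.00 = $293,090.00.
Operating income = contribution − fixed costs = $293,090.00 − $204,800 = $88,290.00.
Interest = $19,500.00, so EBIT − I = $68,790.00.
Degree of combined leverage = contribution ÷ (EBIT − I) = $293,090.00 ÷ $68,790.00 = 4.2606.
EPS therefore changes by 4.2606 × (-15.9%) = -67.7%.

-67.7%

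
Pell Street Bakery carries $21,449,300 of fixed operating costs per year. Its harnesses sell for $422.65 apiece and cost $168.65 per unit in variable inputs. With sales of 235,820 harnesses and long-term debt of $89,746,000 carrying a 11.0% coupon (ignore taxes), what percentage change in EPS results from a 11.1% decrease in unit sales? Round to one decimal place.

-23.3%

At 235,820 units, contribution = 235,820 × $254.00 = $59,898,280.00.
Subtracting fixed costs: EBIT = $59,898,280.00 − $21,449,300 = $38,448,980.00.
Interest = $9,872,060.00, so EBIT − I = $28,576,920.00.
DCL = total CM / (EBIT − I) = $59,898,280.00 / $28,576,920.00 = 2.0960.
EPS therefore changes by 2.0960 × (-11.1%) = -23.3%.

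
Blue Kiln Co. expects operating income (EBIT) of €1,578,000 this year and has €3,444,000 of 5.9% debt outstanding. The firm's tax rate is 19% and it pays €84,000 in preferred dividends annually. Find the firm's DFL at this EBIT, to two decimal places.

Interest = €203,196.00.
Pre-tax preferred-dividend burden = €84,000 ÷ (1 − 0.19) = €103,703.70.
DFL = EBIT ÷ [EBIT − I − D_p/(1−t)] = €1,578,000 ÷ [€1,578,000 − €203,196.00 − €103,703.70] = €1,578,000 ÷ €1,271,100.30 = 1.2414.

1.24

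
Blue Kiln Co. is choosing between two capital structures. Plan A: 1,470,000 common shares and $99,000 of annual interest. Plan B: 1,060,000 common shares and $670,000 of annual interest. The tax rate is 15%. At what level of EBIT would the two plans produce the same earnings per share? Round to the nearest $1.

At indifference, (EBIT − 99,000)(1 − t)/1,470,000 = (EBIT − 670,000)(1 − t)/1,060,000.
Cancelling (1 − t) and cross-multiplying: 1,060,000·(EBIT − 99,000) = 1,470,000·(EBIT − 670,000).
Solving, EBIT = (670,000·1,470,000 − 99,000·1,060,000) / (1,470,000 − 1,060,000) = 879,960,000,000 / 410,000 = 2,146,243.90.

$2,146,244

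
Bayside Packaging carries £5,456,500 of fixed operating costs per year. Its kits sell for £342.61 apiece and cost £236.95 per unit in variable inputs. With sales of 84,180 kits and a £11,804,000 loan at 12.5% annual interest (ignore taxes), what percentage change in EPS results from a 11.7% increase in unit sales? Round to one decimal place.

Total contribution margin = 84,180 × £105.66 = £8,894,458.80.
EBIT = £8,894,458.80 − £5,456,500 = £3,437,958.80.
Interest = £1,475,500.00, so EBIT − I = £1,962,458.80.
DCL = total CM / (EBIT − I) = £8,894,458.80 / £1,962,458.80 = 4.5323.
EPS therefore changes by 4.5323 × (+11.7%) = +53.0%.

+53.0%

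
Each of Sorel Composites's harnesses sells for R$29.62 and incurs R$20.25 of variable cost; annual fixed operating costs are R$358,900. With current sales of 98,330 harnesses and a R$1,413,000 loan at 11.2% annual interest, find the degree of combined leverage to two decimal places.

Total contribution margin = 98,330 × R$9.37 = R$921,352.10.
Subtracting fixed costs: EBIT = R$921,352.10 − R$358,900 = R$562,452.10. Interest = R$158,256.00, so EBIT − I = R$404,196.10.
Degree of total leverage = total CM / (EBIT − interest) = R$921,352.10 / R$404,196.10 = 2.2795.

2.28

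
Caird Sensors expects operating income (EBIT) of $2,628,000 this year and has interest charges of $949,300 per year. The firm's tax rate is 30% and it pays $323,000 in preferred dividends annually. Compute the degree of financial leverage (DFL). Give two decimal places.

Interest = $949,300.00.
Preferred dividends grossed up pre-tax: $323,000 / (1 − 0.30) = $461,428.57.
DFL = EBIT ÷ [EBIT − I − D_p/(1−t)] = $2,628,000 ÷ [$2,628,000 − $949,300.00 − $461,428.57] = $2,628,000 ÷ $1,217,271.43 = 2.1589.

2.16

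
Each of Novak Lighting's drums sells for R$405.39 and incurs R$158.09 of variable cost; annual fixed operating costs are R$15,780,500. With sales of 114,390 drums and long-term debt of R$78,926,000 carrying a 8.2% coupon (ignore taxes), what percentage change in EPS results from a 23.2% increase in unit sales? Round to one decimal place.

Contribution at this volume is 114,390 × R$247.30 = R$28,288,647.00.
Subtracting fixed costs: EBIT = R$28,288,647.00 − R$15,780,500 = R$12,508,147.00.
After interest of R$6,471,932.00, pre-tax earnings = R$6,036,215.00.
Degree of combined leverage = contribution ÷ (EBIT − I) = R$28,288,647.00 ÷ R$6,036,215.00 = 4.6865.
%ΔEPS = DCL × %ΔSales = 4.6865 × +23.2% = +108.7%.

+108.7%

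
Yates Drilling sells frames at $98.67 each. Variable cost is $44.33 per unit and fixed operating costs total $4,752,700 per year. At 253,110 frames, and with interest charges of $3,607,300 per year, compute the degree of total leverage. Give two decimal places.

2.55

Total contribution margin = 253,110 × $54.34 = $13,753,997.40.
Subtracting fixed costs: EBIT = $13,753,997.40 − $4,752,700 = $9,001,297.40. Interest = $3,607,300.00, so EBIT − I = $5,393,997.40.
DCL = contribution ÷ (EBIT − I) = $13,753,997.40 ÷ $5,393,997.40 = 2.5499.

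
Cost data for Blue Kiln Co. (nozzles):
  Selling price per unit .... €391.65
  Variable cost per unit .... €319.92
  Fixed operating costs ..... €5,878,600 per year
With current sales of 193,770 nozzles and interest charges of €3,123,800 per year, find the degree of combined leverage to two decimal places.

Contribution at this volume is 193,770 × €71.73 = €13,899,122.10.
EBIT = €13,899,122.10 − €5,878,600 = €8,020,522.10. Interest = €3,123,800.00, so EBIT − I = €4,896,722.10.
Degree of total leverage = total CM / (EBIT − interest) = €13,899,122.10 / €4,896,722.10 = 2.8385.

2.84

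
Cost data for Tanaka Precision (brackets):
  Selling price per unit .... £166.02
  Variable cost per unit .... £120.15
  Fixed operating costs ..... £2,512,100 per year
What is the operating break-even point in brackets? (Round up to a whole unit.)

54,766 brackets

Unit CM = price − variable cost = £166.02 − £120.15 = £45.87.
Break-even Q = £2,512,100 / £45.87 = 54,765.64 → 54,766 brackets.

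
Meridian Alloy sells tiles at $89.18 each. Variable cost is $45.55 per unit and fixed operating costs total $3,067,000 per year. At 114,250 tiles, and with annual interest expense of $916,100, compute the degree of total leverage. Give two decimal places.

Contribution at this volume is 114,250 × $43.63 = $4,984,727.50.
Operating income = contribution − fixed costs = $4,984,727.50 − $3,067,000 = $1,917,727.50. Interest = $916,100.00, so EBIT − I = $1,001,627.50.
DCL = contribution ÷ (EBIT − I) = $4,984,727.50 ÷ $1,001,627.50 = 4.9766.

4.98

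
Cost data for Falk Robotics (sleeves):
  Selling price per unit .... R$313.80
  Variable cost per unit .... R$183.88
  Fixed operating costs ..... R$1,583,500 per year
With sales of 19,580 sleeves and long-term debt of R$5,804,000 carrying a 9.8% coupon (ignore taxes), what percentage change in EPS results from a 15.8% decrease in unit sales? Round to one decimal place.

At 19,580 units, contribution = 19,580 × R$129.92 = R$2,543,833.60.
Subtracting fixed costs: EBIT = R$2,543,833.60 − R$1,583,500 = R$960,333.60.
Interest = R$568,792.00, so EBIT − I = R$391,541.60.
DCL = total CM / (EBIT − I) = R$2,543,833.60 / R$391,541.60 = 6.4970.
EPS therefore changes by 6.4970 × (-15.8%) = -102.7%.

-102.7%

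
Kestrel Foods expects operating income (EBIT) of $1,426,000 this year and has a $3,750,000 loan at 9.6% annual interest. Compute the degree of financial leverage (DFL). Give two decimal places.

1.34

Interest = $360,000.00.
Degree of financial leverage = EBIT / (EBIT − interest) = $1,426,000 / $1,066,000.00 = 1.3377.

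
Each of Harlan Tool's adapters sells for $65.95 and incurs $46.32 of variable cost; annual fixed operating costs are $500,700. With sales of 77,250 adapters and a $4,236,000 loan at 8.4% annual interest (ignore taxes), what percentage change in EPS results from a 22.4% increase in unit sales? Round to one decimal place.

+51.5%

Total contribution margin = 77,250 × $19.63 = $1,516,417.50.
Subtracting fixed costs: EBIT = $1,516,417.50 − $500,700 = $1,015,717.50.
After interest of $355,824.00, pre-tax earnings = $659,893.50.
DCL = total CM / (EBIT − I) = $1,516,417.50 / $659,893.50 = 2.2980.
%ΔEPS = DCL × %ΔSales = 2.2980 × +22.4% = +51.5%.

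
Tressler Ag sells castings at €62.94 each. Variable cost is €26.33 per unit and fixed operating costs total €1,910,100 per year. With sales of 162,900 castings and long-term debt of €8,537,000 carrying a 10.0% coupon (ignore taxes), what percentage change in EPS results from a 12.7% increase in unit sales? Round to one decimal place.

+23.7%

Contribution at this volume is 162,900 × €36.61 = €5,963,769.00.
EBIT = €5,963,769.00 − €1,910,100 = €4,053,669.00.
Interest = €853,700.00, so EBIT − I = €3,199,969.00.
Degree of combined leverage = contribution ÷ (EBIT − I) = €5,963,769.00 ÷ €3,199,969.00 = 1.8637.
%ΔEPS = DCL × %ΔSales = 1.8637 × +12.7% = +23.7%.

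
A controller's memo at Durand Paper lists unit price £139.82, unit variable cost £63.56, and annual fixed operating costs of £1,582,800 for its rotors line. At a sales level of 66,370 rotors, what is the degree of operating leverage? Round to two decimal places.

At 66,370 units, contribution = 66,370 × £76.26 = £5,061,376.20.
Subtracting fixed costs: EBIT = £5,061,376.20 − £1,582,800 = £3,478,576.20.
So DOL = total CM / EBIT = £5,061,376.20 / £3,478,576.20 = 1.4550.

1.46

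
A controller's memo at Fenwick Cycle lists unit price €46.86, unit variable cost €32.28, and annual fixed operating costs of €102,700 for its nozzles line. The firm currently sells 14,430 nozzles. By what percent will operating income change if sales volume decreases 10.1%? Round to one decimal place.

Total contribution margin = 14,430 × €14.58 = €210,389.40.
Subtracting fixed costs: EBIT = €210,389.40 − €102,700 = €107,689.40.
So DOL = total CM / EBIT = €210,389.40 / €107,689.40 = 1.9537.
So EBIT moves 1.9537 × (-10.1%) = -19.7%.

-19.7%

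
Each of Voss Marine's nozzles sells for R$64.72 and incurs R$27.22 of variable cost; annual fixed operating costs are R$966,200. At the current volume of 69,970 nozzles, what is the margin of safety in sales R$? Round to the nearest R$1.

R$2,860,926

Each unit contributes R$64.72 − R$27.22 = R$37.50. Break-even units = R$966,200 ÷ R$37.50 = 25,765.33; break-even revenue = 25,765.33 × R$64.72 = R$1,667,532.37.
Current sales = 69,970 × R$64.72 = R$4,528,458.40.
Margin of safety = R$4,528,458.40 − R$1,667,532.37 = R$2,860,926.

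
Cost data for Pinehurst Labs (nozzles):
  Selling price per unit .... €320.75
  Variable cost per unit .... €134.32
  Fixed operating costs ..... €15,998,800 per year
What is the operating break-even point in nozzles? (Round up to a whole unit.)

85,817 nozzles

Each unit contributes €320.75 − €134.32 = €186.43.
Break-even volume = fixed costs ÷ CM per unit = €15,998,800 ÷ €186.43 = 85,816.66, so 85,817 nozzles.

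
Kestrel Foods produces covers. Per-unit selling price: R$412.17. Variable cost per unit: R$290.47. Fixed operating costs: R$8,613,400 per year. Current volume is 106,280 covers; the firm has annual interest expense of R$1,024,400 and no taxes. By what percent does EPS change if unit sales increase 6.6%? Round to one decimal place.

At 106,280 units, contribution = 106,280 × R$121.70 = R$12,934,276.00.
Operating income = contribution − fixed costs = R$12,934,276.00 − R$8,613,400 = R$4,320,876.00.
After interest of R$1,024,400.00, pre-tax earnings = R$3,296,476.00.
DCL = total CM / (EBIT − I) = R$12,934,276.00 / R$3,296,476.00 = 3.9237.
%ΔEPS = DCL × %ΔSales = 3.9237 × +6.6% = +25.9%.

+25.9%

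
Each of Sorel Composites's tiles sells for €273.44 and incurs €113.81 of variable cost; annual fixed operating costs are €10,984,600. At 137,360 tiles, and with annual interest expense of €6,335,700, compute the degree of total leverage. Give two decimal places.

4.76

At 137,360 units, contribution = 137,360 × €159.63 = €21,926,776.80.
EBIT = €21,926,776.80 − €10,984,600 = €10,942,176.80. Interest = €6,335,700.00, so EBIT − I = €4,606,476.80.
Degree of total leverage = total CM / (EBIT − interest) = €21,926,776.80 / €4,606,476.80 = 4.7600.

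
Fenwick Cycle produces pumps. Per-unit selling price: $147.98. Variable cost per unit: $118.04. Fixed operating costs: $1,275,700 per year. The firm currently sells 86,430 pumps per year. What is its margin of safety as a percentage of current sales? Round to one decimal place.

Each unit contributes $147.98 − $118.04 = $29.94. Break-even units = $1,275,700 ÷ $29.94 = 42,608.55; break-even revenue = 42,608.55 × $147.98 = $6,305,213.29.
Current sales = 86,430 × $147.98 = $12,789,911.40.
Margin of safety = ($12,789,911.40 − $6,305,213.29) ÷ $12,789,911.40 = 50.7%.

50.7%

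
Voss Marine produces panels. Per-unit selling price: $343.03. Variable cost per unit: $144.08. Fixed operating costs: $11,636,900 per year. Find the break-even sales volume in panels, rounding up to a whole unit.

58,492 panels

Unit CM = price − variable cost = $343.03 − $144.08 = $198.95.
Units to break even: $11,636,900 ÷ $198.95 = 58,491.58, rounded up to 58,492.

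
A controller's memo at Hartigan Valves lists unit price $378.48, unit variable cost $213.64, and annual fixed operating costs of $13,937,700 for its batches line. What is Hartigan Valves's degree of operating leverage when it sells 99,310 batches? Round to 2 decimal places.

6.73

Total contribution margin = 99,310 × $164.84 = $16,370,260.40.
EBIT = $16,370,260.40 − $13,937,700 = $2,432,560.40.
Degree of operating leverage = $16,370,260.40 / $2,432,560.40 = 6.7296.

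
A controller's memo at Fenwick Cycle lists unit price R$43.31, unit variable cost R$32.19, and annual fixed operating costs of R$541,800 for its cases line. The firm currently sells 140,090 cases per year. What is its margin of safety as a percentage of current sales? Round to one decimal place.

65.2%

Contribution margin per unit = R$43.31 − R$32.19 = R$11.12. Break-even units = R$541,800 ÷ R$11.12 = 48,723.02; break-even revenue = 48,723.02 × R$43.31 = R$2,110,194.06.
Current sales = 140,090 × R$43.31 = R$6,067,297.90.
Margin of safety = (R$6,067,297.90 − R$2,110,194.06) ÷ R$6,067,297.90 = 65.2%.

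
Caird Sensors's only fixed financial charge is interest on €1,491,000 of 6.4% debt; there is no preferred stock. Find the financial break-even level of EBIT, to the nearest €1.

€95,424

Annual interest = 6.4% × €1,491,000 = €95,424.00.
With no preferred dividends, EPS = 0 when EBIT exactly covers interest, so the financial break-even EBIT is €95,424.00.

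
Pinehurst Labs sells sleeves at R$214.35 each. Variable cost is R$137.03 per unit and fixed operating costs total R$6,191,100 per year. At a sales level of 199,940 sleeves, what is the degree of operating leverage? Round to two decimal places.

At 199,940 units, contribution = 199,940 × R$77.32 = R$15,459,360.80.
Operating income = contribution − fixed costs = R$15,459,360.80 − R$6,191,100 = R$9,268,260.80.
DOL = contribution ÷ EBIT = R$15,459,360.80 ÷ R$9,268,260.80 = 1.6680.

1.67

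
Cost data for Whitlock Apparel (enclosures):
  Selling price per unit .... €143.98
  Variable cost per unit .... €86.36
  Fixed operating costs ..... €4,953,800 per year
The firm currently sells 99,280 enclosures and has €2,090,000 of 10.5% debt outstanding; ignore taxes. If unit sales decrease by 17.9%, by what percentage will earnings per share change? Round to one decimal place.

-187.1%

At 99,280 units, contribution = 99,280 × €57.62 = €5,720,513.60.
EBIT = €5,720,513.60 − €4,953,800 = €766,713.60.
Interest = €219,450.00, so EBIT − I = €547,263.60.
DCL = total CM / (EBIT − I) = €5,720,513.60 / €547,263.60 = 10.4529.
EPS therefore changes by 10.4529 × (-17.9%) = -187.1%.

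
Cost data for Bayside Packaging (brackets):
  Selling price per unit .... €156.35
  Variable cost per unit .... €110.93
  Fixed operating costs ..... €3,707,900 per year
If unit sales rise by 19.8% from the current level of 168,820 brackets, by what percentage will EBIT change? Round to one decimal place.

+38.3%

At 168,820 units, contribution = 168,820 × €45.42 = €7,667,804.40.
Subtracting fixed costs: EBIT = €7,667,804.40 − €3,707,900 = €3,959,904.40.
So DOL = total CM / EBIT = €7,667,804.40 / €3,959,904.40 = 1.9364.
Operating income changes by 1.9364 × +19.8% = +38.3%.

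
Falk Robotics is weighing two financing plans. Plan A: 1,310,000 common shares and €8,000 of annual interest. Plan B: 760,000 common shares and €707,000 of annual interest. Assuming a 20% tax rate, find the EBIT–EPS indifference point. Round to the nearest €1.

At indifference, (EBIT − 8,000)(1 − t)/1,310,000 = (EBIT − 707,000)(1 − t)/760,000.
Cancelling (1 − t) and cross-multiplying: 760,000·(EBIT − 8,000) = 1,310,000·(EBIT − 707,000).
EBIT × (1,310,000 − 760,000) = 707,000 × 1,310,000 − 8,000 × 760,000 = 920,090,000,000, so EBIT = 920,090,000,000 ÷ 550,000 = 1,672,890.91.

€1,672,891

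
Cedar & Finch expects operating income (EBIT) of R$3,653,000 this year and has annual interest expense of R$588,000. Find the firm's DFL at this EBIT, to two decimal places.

1.19

Interest = R$588,000.00.
DFL = EBIT ÷ (EBIT − I) = R$3,653,000 ÷ (R$3,653,000 − R$588,000.00) = R$3,653,000 ÷ R$3,065,000.00 = 1.1918.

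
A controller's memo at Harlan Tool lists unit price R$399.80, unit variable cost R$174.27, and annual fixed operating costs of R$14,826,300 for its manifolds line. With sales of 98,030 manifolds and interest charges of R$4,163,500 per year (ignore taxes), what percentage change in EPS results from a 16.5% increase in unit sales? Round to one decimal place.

Contribution at this volume is 98,030 × R$225.53 = R$22,108,705.90.
Operating income = contribution − fixed costs = R$22,108,705.90 − R$14,826,300 = R$7,282,405.90.
After interest of R$4,163,500.00, pre-tax earnings = R$3,118,905.90.
Degree of combined leverage = contribution ÷ (EBIT − I) = R$22,108,705.90 ÷ R$3,118,905.90 = 7.0886.
%ΔEPS = DCL × %ΔSales = 7.0886 × +16.5% = +117.0%.

+117.0%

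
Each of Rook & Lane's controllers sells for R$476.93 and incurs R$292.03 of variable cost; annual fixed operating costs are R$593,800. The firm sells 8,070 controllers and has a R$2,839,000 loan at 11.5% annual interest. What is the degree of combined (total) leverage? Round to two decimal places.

At 8,070 units, contribution = 8,070 × R$184.90 = R$1,492,143.00.
EBIT = R$1,492,143.00 − R$593,800 = R$898,343.00. Interest = R$326,485.00.
DOL = R$1,492,143.00 ÷ R$898,343.00 = 1.6610; DFL = R$898,343.00 ÷ R$571,858.00 = 1.5709.
DCL = DOL × DFL = 1.6610 × 1.5709 = 2.6093.

2.61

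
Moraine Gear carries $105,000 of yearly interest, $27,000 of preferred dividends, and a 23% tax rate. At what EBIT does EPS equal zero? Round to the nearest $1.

Preferred dividends are paid after tax, so their pre-tax equivalent is $27,000 ÷ (1 − 0.23) = $35,064.94.
EPS = 0 when EBIT covers interest plus the pre-tax preferred burden: $105,000 + $35,064.94 = $140,064.94.

$140,065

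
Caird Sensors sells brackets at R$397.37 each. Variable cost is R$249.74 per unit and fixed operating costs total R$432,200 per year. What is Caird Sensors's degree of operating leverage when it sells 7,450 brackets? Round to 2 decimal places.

Contribution at this volume is 7,450 × R$147.63 = R$1,099,843.50.
Operating income = contribution − fixed costs = R$1,099,843.50 − R$432,200 = R$667,643.50.
DOL = contribution ÷ EBIT = R$1,099,843.50 ÷ R$667,643.50 = 1.6474.

1.65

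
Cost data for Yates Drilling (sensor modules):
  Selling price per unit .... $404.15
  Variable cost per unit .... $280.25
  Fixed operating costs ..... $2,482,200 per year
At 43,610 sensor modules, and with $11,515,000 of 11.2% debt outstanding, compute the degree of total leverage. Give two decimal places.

Total contribution margin = 43,610 × $123.90 = $5,403,279.00.
Operating income = contribution − fixed costs = $5,403,279.00 − $2,482,200 = $2,921,079.00. Interest = $1,289,680.00, so EBIT − I = $1,631,399.00.
Degree of total leverage = total CM / (EBIT − interest) = $5,403,279.00 / $1,631,399.00 = 3.3121.

3.31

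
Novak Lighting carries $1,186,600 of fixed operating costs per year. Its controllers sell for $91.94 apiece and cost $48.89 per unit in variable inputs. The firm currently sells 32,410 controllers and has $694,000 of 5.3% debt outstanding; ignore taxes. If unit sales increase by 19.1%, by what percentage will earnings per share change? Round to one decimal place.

Total contribution margin = 32,410 × $43.05 = $1,395,250.50.
Subtracting fixed costs: EBIT = $1,395,250.50 − $1,186,600 = $208,650.50.
Interest = $36,782.00, so EBIT − I = $171,868.50.
Degree of combined leverage = contribution ÷ (EBIT − I) = $1,395,250.50 ÷ $171,868.50 = 8.1181.
EPS therefore changes by 8.1181 × (+19.1%) = +155.1%.

+155.1%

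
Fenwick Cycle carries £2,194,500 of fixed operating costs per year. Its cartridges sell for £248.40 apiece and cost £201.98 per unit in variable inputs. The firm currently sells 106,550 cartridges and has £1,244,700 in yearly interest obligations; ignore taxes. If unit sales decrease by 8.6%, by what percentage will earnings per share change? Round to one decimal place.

-28.2%

Contribution at this volume is 106,550 × £46.42 = £4,946,051.00.
EBIT = £4,946,051.00 − £2,194,500 = £2,751,551.00.
Interest = £1,244,700.00, so EBIT − I = £1,506,851.00.
Degree of combined leverage = contribution ÷ (EBIT − I) = £4,946,051.00 ÷ £1,506,851.00 = 3.2824.
%ΔEPS = DCL × %ΔSales = 3.2824 × -8.6% = -28.2%.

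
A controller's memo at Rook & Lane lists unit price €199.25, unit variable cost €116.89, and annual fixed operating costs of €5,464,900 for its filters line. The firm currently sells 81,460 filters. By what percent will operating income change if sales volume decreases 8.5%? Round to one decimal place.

-45.8%

At 81,460 units, contribution = 81,460 × €82.36 = €6,709,045.60.
EBIT = €6,709,045.60 − €5,464,900 = €1,244,145.60.
Degree of operating leverage = €6,709,045.60 / €1,244,145.60 = 5.3925.
%ΔEBIT = DOL × %ΔSales = 5.3925 × -8.5% = -45.8%.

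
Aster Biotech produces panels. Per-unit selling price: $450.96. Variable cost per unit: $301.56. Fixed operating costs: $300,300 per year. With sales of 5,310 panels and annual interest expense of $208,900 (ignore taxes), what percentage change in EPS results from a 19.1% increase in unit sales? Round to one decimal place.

+53.3%

At 5,310 units, contribution = 5,310 × $149.40 = $793,314.00.
EBIT = $793,314.00 − $300,300 = $493,014.00.
After interest of $208,900.00, pre-tax earnings = $284,114.00.
Degree of combined leverage = contribution ÷ (EBIT − I) = $793,314.00 ÷ $284,114.00 = 2.7922.
%ΔEPS = DCL × %ΔSales = 2.7922 × +19.1% = +53.3%.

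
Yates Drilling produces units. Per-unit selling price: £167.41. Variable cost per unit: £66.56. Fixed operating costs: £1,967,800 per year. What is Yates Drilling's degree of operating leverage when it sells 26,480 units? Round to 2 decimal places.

Total contribution margin = 26,480 × £100.85 = £2,670,508.00.
Operating income = contribution − fixed costs = £2,670,508.00 − £1,967,800 = £702,708.00.
So DOL = total CM / EBIT = £2,670,508.00 / £702,708.00 = 3.8003.

3.80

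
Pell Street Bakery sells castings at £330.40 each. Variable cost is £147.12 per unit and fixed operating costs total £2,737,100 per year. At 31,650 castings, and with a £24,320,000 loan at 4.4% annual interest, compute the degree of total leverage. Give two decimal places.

Total contribution margin = 31,650 × £183.28 = £5,800,812.00.
Subtracting fixed costs: EBIT = £5,800,812.00 − £2,737,100 = £3,063,712.00. Interest = £1,070,080.00, so EBIT − I = £1,993,632.00.
Degree of total leverage = total CM / (EBIT − interest) = £5,800,812.00 / £1,993,632.00 = 2.9097.

2.91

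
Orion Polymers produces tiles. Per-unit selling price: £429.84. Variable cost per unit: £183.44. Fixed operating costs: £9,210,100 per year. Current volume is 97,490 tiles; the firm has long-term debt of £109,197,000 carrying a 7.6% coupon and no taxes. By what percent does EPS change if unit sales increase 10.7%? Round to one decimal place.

At 97,490 units, contribution = 97,490 × £246.40 = £24,021,536.00.
EBIT = £24,021,536.00 − £9,210,100 = £14,811,436.00.
Interest = £8,298,972.00, so EBIT − I = £6,512,464.00.
DCL = total CM / (EBIT − I) = £24,021,536.00 / £6,512,464.00 = 3.6885.
EPS therefore changes by 3.6885 × (+10.7%) = +39.5%.

+39.5%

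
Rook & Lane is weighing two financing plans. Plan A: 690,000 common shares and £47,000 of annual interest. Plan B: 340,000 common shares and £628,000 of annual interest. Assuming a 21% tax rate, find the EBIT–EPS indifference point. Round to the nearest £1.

£1,192,400

Set EPS_A = EPS_B: (EBIT − £47,000)(1 − 0.21) ÷ 690,000 = (EBIT − £628,000)(1 − 0.21) ÷ 340,000.
The (1 − t) factor cancels: (EBIT − 47,000) × 340,000 = (EBIT − 628,000) × 690,000.
Solving, EBIT = (628,000·690,000 − 47,000·340,000) / (690,000 − 340,000) = 417,340,000,000 / 350,000 = 1,192,400.00.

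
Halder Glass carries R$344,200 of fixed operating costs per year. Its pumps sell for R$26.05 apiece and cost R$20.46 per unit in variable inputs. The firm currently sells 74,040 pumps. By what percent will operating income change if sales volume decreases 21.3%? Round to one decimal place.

-126.5%

Total contribution margin = 74,040 × R$5.59 = R$413,883.60.
EBIT = R$413,883.60 − R$344,200 = R$69,683.60.
So DOL = total CM / EBIT = R$413,883.60 / R$69,683.60 = 5.9395.
%ΔEBIT = DOL × %ΔSales = 5.9395 × -21.3% = -126.5%.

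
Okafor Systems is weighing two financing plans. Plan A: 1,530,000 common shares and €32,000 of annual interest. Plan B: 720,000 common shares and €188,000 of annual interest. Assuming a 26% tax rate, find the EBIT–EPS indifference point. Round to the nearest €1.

At indifference, (EBIT − 32,000)(1 − t)/1,530,000 = (EBIT − 188,000)(1 − t)/720,000.
The (1 − t) factor cancels: (EBIT − 32,000) × 720,000 = (EBIT − 188,000) × 1,530,000.
EBIT × (1,530,000 − 720,000) = 188,000 × 1,530,000 − 32,000 × 720,000 = 264,600,000,000, so EBIT = 264,600,000,000 ÷ 810,000 = 326,666.67.

€326,667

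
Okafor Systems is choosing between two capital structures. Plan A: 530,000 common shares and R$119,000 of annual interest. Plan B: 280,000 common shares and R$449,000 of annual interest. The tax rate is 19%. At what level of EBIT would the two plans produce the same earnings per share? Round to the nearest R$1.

R$818,600

At indifference, (EBIT − 119,000)(1 − t)/530,000 = (EBIT − 449,000)(1 − t)/280,000.
The (1 − t) factor cancels: (EBIT − 119,000) × 280,000 = (EBIT − 449,000) × 530,000.
Solving, EBIT = (449,000·530,000 − 119,000·280,000) / (530,000 − 280,000) = 204,650,000,000 / 250,000 = 818,600.00.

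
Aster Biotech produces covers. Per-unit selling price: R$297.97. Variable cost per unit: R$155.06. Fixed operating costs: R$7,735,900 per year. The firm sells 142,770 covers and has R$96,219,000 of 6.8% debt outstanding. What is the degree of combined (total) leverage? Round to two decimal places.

At 142,770 units, contribution = 142,770 × R$142.91 = R$20,403,260.70.
EBIT = R$20,403,260.70 − R$7,735,900 = R$12,667,360.70. Interest = R$6,542,892.00.
DOL = R$20,403,260.70 ÷ R$12,667,360.70 = 1.6107; DFL = R$12,667,360.70 ÷ R$6,124,468.70 = 2.0683.
Combined leverage = 1.6107 × 2.0683 = 3.3314.

3.33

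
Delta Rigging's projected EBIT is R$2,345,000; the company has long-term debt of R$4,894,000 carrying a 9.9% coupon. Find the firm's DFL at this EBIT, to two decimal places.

Annual interest charges come to R$484,506.00.
DFL = EBIT ÷ (EBIT − I) = R$2,345,000 ÷ (R$2,345,000 − R$484,506.00) = R$2,345,000 ÷ R$1,860,494.00 = 1.2604.

1.26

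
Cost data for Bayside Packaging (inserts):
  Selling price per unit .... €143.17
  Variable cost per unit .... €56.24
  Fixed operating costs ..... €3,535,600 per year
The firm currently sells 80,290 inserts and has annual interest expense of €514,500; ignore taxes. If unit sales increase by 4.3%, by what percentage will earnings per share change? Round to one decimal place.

+10.2%

Contribution at this volume is 80,290 × €86.93 = €6,979,609.70.
EBIT = €6,979,609.70 − €3,535,600 = €3,444,009.70.
Interest = €514,500.00, so EBIT − I = €2,929,509.70.
DCL = total CM / (EBIT − I) = €6,979,609.70 / €2,929,509.70 = 2.3825.
%ΔEPS = DCL × %ΔSales = 2.3825 × +4.3% = +10.2%.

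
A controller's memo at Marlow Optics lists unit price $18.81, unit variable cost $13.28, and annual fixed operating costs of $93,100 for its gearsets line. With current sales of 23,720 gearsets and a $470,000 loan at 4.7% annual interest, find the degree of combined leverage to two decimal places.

8.21

Contribution at this volume is 23,720 × $5.53 = $131,171.60.
EBIT = $131,171.60 − $93,100 = $38,071.60. Interest = $22,090.00.
DOL = $131,171.60 ÷ $38,071.60 = 3.4454; DFL = $38,071.60 ÷ $15,981.60 = 2.3822.
DCL = DOL × DFL = 3.4454 × 2.3822 = 8.2076.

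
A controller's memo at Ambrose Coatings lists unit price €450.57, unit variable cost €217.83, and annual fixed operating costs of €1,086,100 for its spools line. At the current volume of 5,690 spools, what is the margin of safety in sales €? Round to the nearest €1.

Unit CM = price − variable cost = €450.57 − €217.83 = €232.74. Break-even units = €1,086,100 ÷ €232.74 = 4,666.58; break-even revenue = 4,666.58 × €450.57 = €2,102,621.28.
Current sales = 5,690 × €450.57 = €2,563,743.30.
Margin of safety = €2,563,743.30 − €2,102,621.28 = €461,122.

€461,122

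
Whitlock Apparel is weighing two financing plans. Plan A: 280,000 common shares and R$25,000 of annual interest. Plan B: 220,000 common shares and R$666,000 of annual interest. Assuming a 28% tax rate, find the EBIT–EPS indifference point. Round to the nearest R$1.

R$3,016,333

Set EPS_A = EPS_B: (EBIT − R$25,000)(1 − 0.28) ÷ 280,000 = (EBIT − R$666,000)(1 − 0.28) ÷ 220,000.
Cancelling (1 − t) and cross-multiplying: 220,000·(EBIT − 25,000) = 280,000·(EBIT − 666,000).
Solving, EBIT = (666,000·280,000 − 25,000·220,000) / (280,000 − 220,000) = 180,980,000,000 / 60,000 = 3,016,333.33.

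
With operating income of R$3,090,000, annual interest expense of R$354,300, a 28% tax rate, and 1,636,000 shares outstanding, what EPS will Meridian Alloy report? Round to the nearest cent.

R$1.20

Pre-tax income = R$3,090,000 − R$354,300.00 = R$2,735,700.00.
Net income = R$2,735,700.00 × (1 − 0.28) = R$1,969,704.00.
Per share: R$1,969,704.00 / 1,636,000 shares = R$1.20.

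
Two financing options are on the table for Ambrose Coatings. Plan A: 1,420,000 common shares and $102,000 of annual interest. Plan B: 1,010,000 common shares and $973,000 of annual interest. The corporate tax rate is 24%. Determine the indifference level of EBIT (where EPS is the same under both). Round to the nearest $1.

$3,118,634

Set EPS_A = EPS_B: (EBIT − $102,000)(1 − 0.24) ÷ 1,420,000 = (EBIT − $973,000)(1 − 0.24) ÷ 1,010,000.
The (1 − t) factor cancels: (EBIT − 102,000) × 1,010,000 = (EBIT − 973,000) × 1,420,000.
Solving, EBIT = (973,000·1,420,000 − 102,000·1,010,000) / (1,420,000 − 1,010,000) = 1,278,640,000,000 / 410,000 = 3,118,634.15.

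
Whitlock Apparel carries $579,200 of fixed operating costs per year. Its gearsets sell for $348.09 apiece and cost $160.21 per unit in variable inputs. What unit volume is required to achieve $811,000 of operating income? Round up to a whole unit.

7,400 gearsets

Contribution margin per unit = $348.09 − $160.21 = $187.88.
Required volume = (fixed costs + target profit) ÷ CM = ($579,200 + $811,000) ÷ $187.88 = 7,399.40, so 7,400 gearsets.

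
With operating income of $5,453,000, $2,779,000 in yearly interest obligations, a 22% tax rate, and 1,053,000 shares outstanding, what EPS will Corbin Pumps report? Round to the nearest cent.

$1.98

Pre-tax income = $5,453,000 − $2,779,000.00 = $2,674,000.00.
After tax at 22%: net income = $2,674,000.00 × 0.78 = $2,085,720.00.
Per share: $2,085,720.00 / 1,053,000 shares = $1.98.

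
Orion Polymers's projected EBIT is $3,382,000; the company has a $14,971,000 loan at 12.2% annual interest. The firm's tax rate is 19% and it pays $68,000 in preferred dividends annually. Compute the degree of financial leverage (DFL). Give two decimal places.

2.30

Annual interest charges come to $1,826,462.00.
Preferred dividends grossed up pre-tax: $68,000 / (1 − 0.19) = $83,950.62.
DFL = EBIT ÷ [EBIT − I − D_p/(1−t)] = $3,382,000 ÷ [$3,382,000 − $1,826,462.00 − $83,950.62] = $3,382,000 ÷ $1,471,587.38 = 2.2982.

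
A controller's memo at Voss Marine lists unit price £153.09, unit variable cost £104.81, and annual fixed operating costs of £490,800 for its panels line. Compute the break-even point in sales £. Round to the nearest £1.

CM per unit = £153.09 − £104.81 = £48.28; CM ratio = £48.28 / £153.09 = 0.3154.
Break-even revenue = fixed costs × price ÷ CM = £490,800 × £153.09 ÷ £48.28 = £1,556,267.

£1,556,267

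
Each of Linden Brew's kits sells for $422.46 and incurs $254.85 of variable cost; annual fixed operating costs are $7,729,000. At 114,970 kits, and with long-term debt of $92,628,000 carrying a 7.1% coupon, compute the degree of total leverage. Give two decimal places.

Total contribution margin = 114,970 × $167.61 = $19,270,121.70.
Operating income = contribution − fixed costs = $19,270,121.70 − $7,729,000 = $11,541,121.70. Interest = $6,576,588.00.
DOL = $19,270,121.70 ÷ $11,541,121.70 = 1.6697; DFL = $11,541,121.70 ÷ $4,964,533.70 = 2.3247.
DCL = DOL × DFL = 1.6697 × 2.3247 = 3.8816.

3.88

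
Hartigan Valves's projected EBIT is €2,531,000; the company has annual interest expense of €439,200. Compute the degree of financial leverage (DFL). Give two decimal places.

1.21

Annual interest charges come to €439,200.00.
DFL = EBIT ÷ (EBIT − I) = €2,531,000 ÷ (€2,531,000 − €439,200.00) = €2,531,000 ÷ €2,091,800.00 = 1.2100.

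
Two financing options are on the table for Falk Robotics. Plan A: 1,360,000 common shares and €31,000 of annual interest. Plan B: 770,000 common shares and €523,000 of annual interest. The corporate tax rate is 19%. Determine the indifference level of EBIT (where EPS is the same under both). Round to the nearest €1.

Set EPS_A = EPS_B: (EBIT − €31,000)(1 − 0.19) ÷ 1,360,000 = (EBIT − €523,000)(1 − 0.19) ÷ 770,000.
The (1 − t) factor cancels: (EBIT − 31,000) × 770,000 = (EBIT − 523,000) × 1,360,000.
EBIT × (1,360,000 − 770,000) = 523,000 × 1,360,000 − 31,000 × 770,000 = 687,410,000,000, so EBIT = 687,410,000,000 ÷ 590,000 = 1,165,101.69.

€1,165,102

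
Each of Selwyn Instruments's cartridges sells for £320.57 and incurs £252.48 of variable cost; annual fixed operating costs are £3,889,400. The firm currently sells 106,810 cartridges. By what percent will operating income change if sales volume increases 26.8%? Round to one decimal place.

Total contribution margin = 106,810 × £68.09 = £7,272,692.90.
Subtracting fixed costs: EBIT = £7,272,692.90 − £3,889,400 = £3,383,292.90.
Degree of operating leverage = £7,272,692.90 / £3,383,292.90 = 2.1496.
So EBIT moves 2.1496 × (+26.8%) = +57.6%.

+57.6%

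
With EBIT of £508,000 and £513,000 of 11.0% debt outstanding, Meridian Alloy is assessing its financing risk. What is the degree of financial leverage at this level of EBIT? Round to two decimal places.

Annual interest charges come to £56,430.00.
Degree of financial leverage = EBIT / (EBIT − interest) = £508,000 / £451,570.00 = 1.1250.

1.12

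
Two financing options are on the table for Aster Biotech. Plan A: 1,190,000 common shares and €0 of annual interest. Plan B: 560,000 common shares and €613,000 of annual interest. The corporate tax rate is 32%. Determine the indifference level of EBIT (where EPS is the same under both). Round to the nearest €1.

€1,157,889

Set EPS_A = EPS_B: (EBIT − €0)(1 − 0.32) ÷ 1,190,000 = (EBIT − €613,000)(1 − 0.32) ÷ 560,000.
The (1 − t) factor cancels: (EBIT − 0) × 560,000 = (EBIT − 613,000) × 1,190,000.
EBIT × (1,190,000 − 560,000) = 613,000 × 1,190,000 − 0 × 560,000 = 729,470,000,000, so EBIT = 729,470,000,000 ÷ 630,000 = 1,157,888.89.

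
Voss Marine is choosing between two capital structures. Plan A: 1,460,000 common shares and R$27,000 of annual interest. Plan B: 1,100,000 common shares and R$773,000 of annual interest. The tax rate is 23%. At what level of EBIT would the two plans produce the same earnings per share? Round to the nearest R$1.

Set EPS_A = EPS_B: (EBIT − R$27,000)(1 − 0.23) ÷ 1,460,000 = (EBIT − R$773,000)(1 − 0.23) ÷ 1,100,000.
Cancelling (1 − t) and cross-multiplying: 1,100,000·(EBIT − 27,000) = 1,460,000·(EBIT − 773,000).
Solving, EBIT = (773,000·1,460,000 − 27,000·1,100,000) / (1,460,000 − 1,100,000) = 1,098,880,000,000 / 360,000 = 3,052,444.44.

R$3,052,444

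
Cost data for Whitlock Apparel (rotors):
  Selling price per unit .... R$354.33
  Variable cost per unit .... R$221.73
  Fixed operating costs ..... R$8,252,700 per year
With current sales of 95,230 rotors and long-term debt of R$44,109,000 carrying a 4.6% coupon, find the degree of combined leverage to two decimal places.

Contribution at this volume is 95,230 × R$132.60 = R$12,627,498.00.
EBIT = R$12,627,498.00 − R$8,252,700 = R$4,374,798.00. Interest = R$2,029,014.00.
DOL = R$12,627,498.00 ÷ R$4,374,798.00 = 2.8864; DFL = R$4,374,798.00 ÷ R$2,345,784.00 = 1.8650.
Combined leverage = 2.8864 × 1.8650 = 5.3831.

5.38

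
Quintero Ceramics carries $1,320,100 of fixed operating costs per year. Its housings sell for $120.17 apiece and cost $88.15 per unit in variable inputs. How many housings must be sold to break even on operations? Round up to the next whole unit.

Contribution margin per unit = $120.17 − $88.15 = $32.02.
Break-even Q = $1,320,100 / $32.02 = 41,227.36 → 41,228 housings.

41,228 housings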